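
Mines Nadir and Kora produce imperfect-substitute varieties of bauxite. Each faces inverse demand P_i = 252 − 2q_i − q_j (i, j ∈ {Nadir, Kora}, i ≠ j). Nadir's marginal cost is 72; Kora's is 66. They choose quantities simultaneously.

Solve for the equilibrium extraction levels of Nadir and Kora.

Mine Nadir's profit: π = q_{Nadir}(252 − 2q_{Nadir} − q_{Kora}) − 72q_{Nadir}.
∂π/∂q_{Nadir} = 180 − 4q_{Nadir} − q_{Kora} = 0 ⇒ q_{Nadir} = 45 − 0.25q_{Kora}.
Similarly q_{Kora} = 46.5 − 0.25q_{Nadir}.
Substituting the second reaction function into the first: q_{Nadir} = 45 − 0.25(46.5 − 0.25q_{Nadir}), which gives 0.9375q_{Nadir} = 33.375 ⇒ q_{Nadir} = 35.6.
Then q_{Kora} = 46.5 − 0.25·35.6 = 37.6.

35.6, 37.6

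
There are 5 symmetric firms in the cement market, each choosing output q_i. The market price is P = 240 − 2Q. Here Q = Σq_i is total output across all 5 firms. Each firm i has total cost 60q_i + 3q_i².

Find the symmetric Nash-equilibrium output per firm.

A representative firm's profit is π_i = q_i(240 − 2Q) − 60q_i − 3q_i², with Q = q_i + Σ_{j≠i} q_j.
First-order condition: 180 − 10q_i − 2Σ_{j≠i} q_j = 0.
With identical firms, set every q_j = q: then 180 − 10q − 8q = 0, i.e. q = 180/18 = 10.

10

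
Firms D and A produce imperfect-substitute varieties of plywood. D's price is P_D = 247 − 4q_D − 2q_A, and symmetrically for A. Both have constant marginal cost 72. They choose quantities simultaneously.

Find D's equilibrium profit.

1225

Firm D's profit: π = q_D(247 − 4q_D − 2q_A) − 72q_D.
∂π/∂q_D = 175 − 8q_D − 2q_A = 0 ⇒ q_D = 21.875 − 0.25q_A.
Setting q_D = q_A in the reaction function: q_D = 21.875 − 0.25q_D, so q_D = 21.875 / 1.25 = 17.5.
P_D = 247 − 4·17.5 − 2·17.5 = 142.
Profit = (142 − 72)·17.5 = 1225.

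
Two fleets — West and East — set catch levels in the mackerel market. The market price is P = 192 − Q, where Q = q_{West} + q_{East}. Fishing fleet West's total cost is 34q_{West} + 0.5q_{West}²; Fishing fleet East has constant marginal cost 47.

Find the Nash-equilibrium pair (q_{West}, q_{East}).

34.2, 55.4

Fishing fleet West's profit: π = q_{West}(192 − (q_{West} + q_{East})) − 34q_{West} − 0.5q_{West}².
∂π/∂q_{West} = 158 − 3q_{West} − q_{East} = 0, so q_{West} = 158/3 − (1/3)q_{East}.
For East: ∂π/∂q_{East} = 145 − 2q_{East} − q_{West} = 0 ⇒ q_{East} = 72.5 − 0.5q_{West}.
Solving the two reaction functions simultaneously: (1 − (−1/3)(−0.5))q_{West} = 158/3 − (1/3)·72.5, so (5/6)q_{West} = 28.5 and q_{West} = 34.2.
Then q_{East} = 72.5 − 0.5·34.2 = 55.4.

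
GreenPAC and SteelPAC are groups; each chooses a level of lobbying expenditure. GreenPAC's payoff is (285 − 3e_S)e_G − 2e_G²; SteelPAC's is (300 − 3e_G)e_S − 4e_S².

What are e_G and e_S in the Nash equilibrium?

60, 15

Expanding GreenPAC's payoff: 285e_G − 3e_Se_G − 2e_G².
∂π/∂e_G = 285 − 3e_S − 4e_G = 0, so e_G = 71.25 − 0.75e_S.
Likewise for SteelPAC: e_S = 37.5 − 0.375e_G.
Substituting the second reaction function into the first: e_G = 71.25 − 0.75(37.5 − 0.375e_G), which gives (23/32)e_G = 43.125 ⇒ e_G = 60.
Then e_S = 37.5 − 0.375·60 = 15.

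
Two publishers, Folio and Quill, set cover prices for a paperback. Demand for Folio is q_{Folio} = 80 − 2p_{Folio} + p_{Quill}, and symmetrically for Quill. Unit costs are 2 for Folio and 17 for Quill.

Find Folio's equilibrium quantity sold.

56

Folio's profit: π = (p_{Folio} − 2)(80 − 2p_{Folio} + p_{Quill}).
∂π/∂p_{Folio} = 84 − 4p_{Folio} + p_{Quill} = 0 ⇒ p_{Folio} = 21 + 0.25p_{Quill}.
Similarly p_{Quill} = 28.5 + 0.25p_{Folio}.
Substituting the second reaction function into the first: p_{Folio} = 21 + 0.25(28.5 + 0.25p_{Folio}), which gives 0.9375p_{Folio} = 28.125 ⇒ p_{Folio} = 30.
Then p_{Quill} = 28.5 + 0.25·30 = 36.
q_{Folio} = 80 − 2·30 + 36 = 56.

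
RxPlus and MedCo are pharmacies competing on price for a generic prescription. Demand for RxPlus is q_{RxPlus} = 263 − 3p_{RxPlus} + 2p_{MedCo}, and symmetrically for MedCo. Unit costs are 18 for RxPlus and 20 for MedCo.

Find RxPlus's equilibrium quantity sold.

RxPlus's profit: π = (p_{RxPlus} − 18)(263 − 3p_{RxPlus} + 2p_{MedCo}).
∂π/∂p_{RxPlus} = 317 − 6p_{RxPlus} + 2p_{MedCo} = 0 ⇒ p_{RxPlus} = 317/6 + (1/3)p_{MedCo}.
Similarly p_{MedCo} = 323/6 + (1/3)p_{RxPlus}.
Plugging p_{MedCo} into RxPlus's best response: p_{RxPlus} = 317/6 + (1/3)(323/6 + (1/3)p_{RxPlus}) ⇒ (8/9)p_{RxPlus} = 637/9, so p_{RxPlus} = 79.625.
Then p_{MedCo} = 323/6 + (1/3)·79.625 = 80.375.
q_{RxPlus} = 263 − 3·79.625 + 2·80.375 = 184.875.

184.875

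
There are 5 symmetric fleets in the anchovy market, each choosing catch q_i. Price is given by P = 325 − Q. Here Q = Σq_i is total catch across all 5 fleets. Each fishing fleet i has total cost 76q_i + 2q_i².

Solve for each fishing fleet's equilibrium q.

A representative fishing fleet's profit is π_i = q_i(325 − Q) − 76q_i − 2q_i², with Q = q_i + Σ_{j≠i} q_j.
First-order condition: 249 − 6q_i − Σ_{j≠i} q_j = 0.
Imposing symmetry (q_j = q for all j) turns Σ_{j≠i} q_j into 4q, so 249 = 10q and q = 24.9.

24.9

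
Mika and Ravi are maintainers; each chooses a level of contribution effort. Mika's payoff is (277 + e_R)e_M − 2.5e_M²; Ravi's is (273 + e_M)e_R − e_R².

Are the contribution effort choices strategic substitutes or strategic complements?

Expanding Mika's payoff: 277e_M + e_Re_M − 2.5e_M².
∂π/∂e_M = 277 + e_R − 5e_M = 0, so e_M = 55.4 + 0.2e_R.
The best-response slope de_M/de_R = 0.2 > 0: the reaction function is upward-sloping, so the choices are strategic complements.

strategic complements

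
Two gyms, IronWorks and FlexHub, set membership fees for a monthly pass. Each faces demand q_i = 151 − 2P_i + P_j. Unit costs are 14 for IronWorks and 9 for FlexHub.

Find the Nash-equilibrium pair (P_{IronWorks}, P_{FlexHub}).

59, 57

IronWorks's profit: π = (P_{IronWorks} − 14)(151 − 2P_{IronWorks} + P_{FlexHub}).
∂π/∂P_{IronWorks} = 179 − 4P_{IronWorks} + P_{FlexHub} = 0 ⇒ P_{IronWorks} = 44.75 + 0.25P_{FlexHub}.
Similarly P_{FlexHub} = 42.25 + 0.25P_{IronWorks}.
Substituting the second reaction function into the first: P_{IronWorks} = 44.75 + 0.25(42.25 + 0.25P_{IronWorks}), which gives 0.9375P_{IronWorks} = 55.3125 ⇒ P_{IronWorks} = 59.
Then P_{FlexHub} = 42.25 + 0.25·59 = 57.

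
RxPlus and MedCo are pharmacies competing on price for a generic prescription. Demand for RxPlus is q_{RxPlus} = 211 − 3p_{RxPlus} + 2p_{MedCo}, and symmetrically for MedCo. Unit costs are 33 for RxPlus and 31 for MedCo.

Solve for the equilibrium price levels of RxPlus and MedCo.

RxPlus's profit: π = (p_{RxPlus} − 33)(211 − 3p_{RxPlus} + 2p_{MedCo}).
∂π/∂p_{RxPlus} = 310 − 6p_{RxPlus} + 2p_{MedCo} = 0 ⇒ p_{RxPlus} = 155/3 + (1/3)p_{MedCo}.
Similarly p_{MedCo} = 152/3 + (1/3)p_{RxPlus}.
Plugging p_{MedCo} into RxPlus's best response: p_{RxPlus} = 155/3 + (1/3)(152/3 + (1/3)p_{RxPlus}) ⇒ (8/9)p_{RxPlus} = 617/9, so p_{RxPlus} = 77.125.
Then p_{MedCo} = 152/3 + (1/3)·77.125 = 76.375.

77.125, 76.375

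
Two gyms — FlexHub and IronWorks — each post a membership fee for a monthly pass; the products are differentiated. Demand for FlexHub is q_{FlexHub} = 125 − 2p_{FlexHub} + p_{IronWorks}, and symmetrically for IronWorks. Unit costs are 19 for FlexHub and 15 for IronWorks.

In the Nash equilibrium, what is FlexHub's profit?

FlexHub's profit: π = (p_{FlexHub} − 19)(125 − 2p_{FlexHub} + p_{IronWorks}).
∂π/∂p_{FlexHub} = 163 − 4p_{FlexHub} + p_{IronWorks} = 0 ⇒ p_{FlexHub} = 40.75 + 0.25p_{IronWorks}.
Similarly p_{IronWorks} = 38.75 + 0.25p_{FlexHub}.
Solving the two reaction functions simultaneously: (1 − (0.25)(0.25))p_{FlexHub} = 40.75 + 0.25·38.75, so 0.9375p_{FlexHub} = 50.4375 and p_{FlexHub} = 53.8.
Then p_{IronWorks} = 38.75 + 0.25·53.8 = 52.2.
q_{FlexHub} = 125 − 2·53.8 + 52.2 = 69.6.
Profit = (53.8 − 19)·69.6 = 2422.08.

2422.08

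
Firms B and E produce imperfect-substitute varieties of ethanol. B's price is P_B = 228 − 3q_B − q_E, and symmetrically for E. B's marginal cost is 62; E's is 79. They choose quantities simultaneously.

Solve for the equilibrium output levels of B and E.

Firm B's profit: π = q_B(228 − 3q_B − q_E) − 62q_B.
∂π/∂q_B = 166 − 6q_B − q_E = 0 ⇒ q_B = 83/3 − (1/6)q_E.
Similarly q_E = 149/6 − (1/6)q_B.
Solving the two reaction functions simultaneously: (1 − (−1/6)(−1/6))q_B = 83/3 − (1/6)·(149/6), so (35/36)q_B = 847/36 and q_B = 24.2.
Then q_E = 149/6 − (1/6)·24.2 = 20.8.

24.2, 20.8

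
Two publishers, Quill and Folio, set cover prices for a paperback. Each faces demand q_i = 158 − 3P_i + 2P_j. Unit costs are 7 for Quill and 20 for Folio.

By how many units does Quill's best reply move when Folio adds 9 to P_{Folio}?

Quill's profit: π = (P_{Quill} − 7)(158 − 3P_{Quill} + 2P_{Folio}).
∂π/∂P_{Quill} = 179 − 6P_{Quill} + 2P_{Folio} = 0 ⇒ P_{Quill} = 179/6 + (1/3)P_{Folio}.
The reaction-function slope is 1/3, so a 9-unit rise in P_{Folio} moves P_{Quill} by 1/3 × 9 = 3. Quill's best response rises — the actions are strategic complements.

3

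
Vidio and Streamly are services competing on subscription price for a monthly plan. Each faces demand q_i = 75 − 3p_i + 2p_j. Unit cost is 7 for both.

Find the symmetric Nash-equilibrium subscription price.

24

Vidio's profit: π = (p_{Vidio} − 7)(75 − 3p_{Vidio} + 2p_{Streamly}).
∂π/∂p_{Vidio} = 96 − 6p_{Vidio} + 2p_{Streamly} = 0 ⇒ p_{Vidio} = 16 + (1/3)p_{Streamly}.
The game is symmetric, so in equilibrium p_{Streamly} = p_{Vidio}: the reaction function gives (2/3)p_{Vidio} = 16, hence p_{Vidio} = 24.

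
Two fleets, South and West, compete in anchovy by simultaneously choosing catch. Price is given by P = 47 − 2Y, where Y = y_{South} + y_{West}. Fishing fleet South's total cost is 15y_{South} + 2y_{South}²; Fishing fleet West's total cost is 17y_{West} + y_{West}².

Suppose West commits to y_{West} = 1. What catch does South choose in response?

Fishing fleet South's profit: π = y_{South}(47 − 2(y_{South} + y_{West})) − 15y_{South} − 2y_{South}².
∂π/∂y_{South} = 32 − 8y_{South} − 2y_{West} = 0, so y_{South} = 4 − 0.25y_{West}.
At y_{West} = 1: y_{South} = 4 − 0.25·1 = 3.75.

3.75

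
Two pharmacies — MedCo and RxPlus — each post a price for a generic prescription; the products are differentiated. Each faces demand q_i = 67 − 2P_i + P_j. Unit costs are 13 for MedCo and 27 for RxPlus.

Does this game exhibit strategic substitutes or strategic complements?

MedCo's profit: π = (P_{MedCo} − 13)(67 − 2P_{MedCo} + P_{RxPlus}).
∂π/∂P_{MedCo} = 93 − 4P_{MedCo} + P_{RxPlus} = 0 ⇒ P_{MedCo} = 23.25 + 0.25P_{RxPlus}.
The best-response slope dP_{MedCo}/dP_{RxPlus} = 0.25 > 0: the reaction function is upward-sloping, so the choices are strategic complements.

strategic complements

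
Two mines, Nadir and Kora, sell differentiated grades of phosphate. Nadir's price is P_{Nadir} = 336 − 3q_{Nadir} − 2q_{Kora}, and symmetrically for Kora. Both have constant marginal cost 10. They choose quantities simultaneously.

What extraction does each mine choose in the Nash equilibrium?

Mine Nadir's profit: π = q_{Nadir}(336 − 3q_{Nadir} − 2q_{Kora}) − 10q_{Nadir}.
∂π/∂q_{Nadir} = 326 − 6q_{Nadir} − 2q_{Kora} = 0 ⇒ q_{Nadir} = 163/3 − (1/3)q_{Kora}.
The game is symmetric, so in equilibrium q_{Kora} = q_{Nadir}: the reaction function gives (4/3)q_{Nadir} = 163/3, hence q_{Nadir} = 40.75.

40.75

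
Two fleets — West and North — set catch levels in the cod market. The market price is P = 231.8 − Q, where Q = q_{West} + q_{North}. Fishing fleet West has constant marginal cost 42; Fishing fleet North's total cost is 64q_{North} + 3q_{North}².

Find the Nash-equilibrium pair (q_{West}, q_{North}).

90.04, 9.72

Fishing fleet West's profit: π = q_{West}(231.8 − (q_{West} + q_{North})) − 42q_{West}.
∂π/∂q_{West} = 189.8 − 2q_{West} − q_{North} = 0, so q_{West} = 94.9 − 0.5q_{North}.
For North: ∂π/∂q_{North} = 167.8 − 8q_{North} − q_{West} = 0 ⇒ q_{North} = 20.975 − 0.125q_{West}.
Substituting the second reaction function into the first: q_{West} = 94.9 − 0.5(20.975 − 0.125q_{West}), which gives 0.9375q_{West} = 84.4125 ⇒ q_{West} = 90.04.
Then q_{North} = 20.975 − 0.125·90.04 = 9.72.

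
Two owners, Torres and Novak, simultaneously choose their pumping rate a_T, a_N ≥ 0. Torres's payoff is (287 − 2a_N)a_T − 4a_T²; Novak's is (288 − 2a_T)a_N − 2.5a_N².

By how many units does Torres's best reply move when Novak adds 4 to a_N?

Expanding Torres's payoff: 287a_T − 2a_Na_T − 4a_T².
∂π/∂a_T = 287 − 2a_N − 8a_T = 0, so a_T = 35.875 − 0.25a_N.
The reaction-function slope is −0.25, so a 4-unit rise in a_N moves a_T by −0.25 × 4 = −1. Torres's best response falls — the actions are strategic substitutes.

-1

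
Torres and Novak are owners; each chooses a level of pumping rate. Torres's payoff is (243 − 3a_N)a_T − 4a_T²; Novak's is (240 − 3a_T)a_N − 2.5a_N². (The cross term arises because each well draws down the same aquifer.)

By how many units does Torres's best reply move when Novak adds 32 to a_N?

-12

Expanding Torres's payoff: 243a_T − 3a_Na_T − 4a_T².
∂π/∂a_T = 243 − 3a_N − 8a_T = 0, so a_T = 30.375 − 0.375a_N.
The reaction-function slope is −0.375, so a 32-unit rise in a_N moves a_T by −0.375 × 32 = −12. Torres's best response falls — the actions are strategic substitutes.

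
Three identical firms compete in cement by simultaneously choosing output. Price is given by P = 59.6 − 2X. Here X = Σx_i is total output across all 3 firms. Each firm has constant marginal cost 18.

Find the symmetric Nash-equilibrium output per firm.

5.2

A representative firm's profit is π_i = x_i(59.6 − 2X) − 18x_i, with X = x_i + Σ_{j≠i} x_j.
First-order condition: 41.6 − 4x_i − 2Σ_{j≠i} x_j = 0.
In a symmetric equilibrium every firm chooses the same x, so Σ_{j≠i} x_j = 2x. The condition becomes 41.6 − 8x = 0, giving x = 41.6/8 = 5.2.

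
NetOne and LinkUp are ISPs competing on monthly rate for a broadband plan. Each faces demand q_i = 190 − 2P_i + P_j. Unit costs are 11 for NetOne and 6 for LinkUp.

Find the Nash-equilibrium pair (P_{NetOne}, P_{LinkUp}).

70, 68

NetOne's profit: π = (P_{NetOne} − 11)(190 − 2P_{NetOne} + P_{LinkUp}).
∂π/∂P_{NetOne} = 212 − 4P_{NetOne} + P_{LinkUp} = 0 ⇒ P_{NetOne} = 53 + 0.25P_{LinkUp}.
Similarly P_{LinkUp} = 50.5 + 0.25P_{NetOne}.
Solving the two reaction functions simultaneously: (1 − (0.25)(0.25))P_{NetOne} = 53 + 0.25·50.5, so 0.9375P_{NetOne} = 65.625 and P_{NetOne} = 70.
Then P_{LinkUp} = 50.5 + 0.25·70 = 68.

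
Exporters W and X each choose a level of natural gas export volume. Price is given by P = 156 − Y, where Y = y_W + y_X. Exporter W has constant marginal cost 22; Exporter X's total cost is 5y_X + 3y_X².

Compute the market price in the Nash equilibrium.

83.4

Exporter W's profit: π = y_W(156 − (y_W + y_X)) − 22y_W.
∂π/∂y_W = 134 − 2y_W − y_X = 0, so y_W = 67 − 0.5y_X.
For X: ∂π/∂y_X = 151 − 8y_X − y_W = 0 ⇒ y_X = 18.875 − 0.125y_W.
Solving the two reaction functions simultaneously: (1 − (−0.5)(−0.125))y_W = 67 − 0.5·18.875, so 0.9375y_W = 57.5625 and y_W = 61.4.
Then y_X = 18.875 − 0.125·61.4 = 11.2.
Equilibrium price: P = 156 − 72.6 = 83.4.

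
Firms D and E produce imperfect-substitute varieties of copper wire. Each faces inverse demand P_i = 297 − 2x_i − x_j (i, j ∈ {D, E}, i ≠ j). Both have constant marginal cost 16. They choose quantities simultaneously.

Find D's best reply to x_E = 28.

Firm D's profit: π = x_D(297 − 2x_D − x_E) − 16x_D.
∂π/∂x_D = 281 − 4x_D − x_E = 0 ⇒ x_D = 70.25 − 0.25x_E.
At x_E = 28: x_D = 70.25 − 0.25·28 = 63.25.

63.25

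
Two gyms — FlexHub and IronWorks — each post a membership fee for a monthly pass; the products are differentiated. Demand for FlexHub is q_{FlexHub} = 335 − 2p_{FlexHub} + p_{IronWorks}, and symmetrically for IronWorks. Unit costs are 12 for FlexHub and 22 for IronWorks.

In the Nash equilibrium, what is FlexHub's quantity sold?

218

FlexHub's profit: π = (p_{FlexHub} − 12)(335 − 2p_{FlexHub} + p_{IronWorks}).
∂π/∂p_{FlexHub} = 359 − 4p_{FlexHub} + p_{IronWorks} = 0 ⇒ p_{FlexHub} = 89.75 + 0.25p_{IronWorks}.
Similarly p_{IronWorks} = 94.75 + 0.25p_{FlexHub}.
Substituting the second reaction function into the first: p_{FlexHub} = 89.75 + 0.25(94.75 + 0.25p_{FlexHub}), which gives 0.9375p_{FlexHub} = 113.4375 ⇒ p_{FlexHub} = 121.
Then p_{IronWorks} = 94.75 + 0.25·121 = 125.
q_{FlexHub} = 335 − 2·121 + 125 = 218.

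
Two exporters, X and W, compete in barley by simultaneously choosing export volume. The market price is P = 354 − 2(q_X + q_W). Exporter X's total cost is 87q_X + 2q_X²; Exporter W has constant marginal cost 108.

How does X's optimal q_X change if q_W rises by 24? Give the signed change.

Exporter X's profit: π = q_X(354 − 2(q_X + q_W)) − 87q_X − 2q_X².
∂π/∂q_X = 267 − 8q_X − 2q_W = 0, so q_X = 33.375 − 0.25q_W.
The reaction-function slope is −0.25, so a 24-unit rise in q_W moves q_X by −0.25 × 24 = −6. X's best response falls — the actions are strategic substitutes.

-6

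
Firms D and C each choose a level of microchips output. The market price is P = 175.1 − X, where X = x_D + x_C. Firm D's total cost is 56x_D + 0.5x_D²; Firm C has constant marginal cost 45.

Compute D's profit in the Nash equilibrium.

701.1366

Firm D's profit: π = x_D(175.1 − (x_D + x_C)) − 56x_D − 0.5x_D².
∂π/∂x_D = 119.1 − 3x_D − x_C = 0, so x_D = 39.7 − (1/3)x_C.
For C: ∂π/∂x_C = 130.1 − 2x_C − x_D = 0 ⇒ x_C = 65.05 − 0.5x_D.
Solving the two reaction functions simultaneously: (1 − (−1/3)(−0.5))x_D = 39.7 − (1/3)·65.05, so (5/6)x_D = 1081/60 and x_D = 21.62.
Then x_C = 65.05 − 0.5·21.62 = 54.24.
Price P = 175.1 − 75.86 = 99.24.
D's profit: (99.24 − 56)·21.62 − 0.5(21.62)² = 701.1366.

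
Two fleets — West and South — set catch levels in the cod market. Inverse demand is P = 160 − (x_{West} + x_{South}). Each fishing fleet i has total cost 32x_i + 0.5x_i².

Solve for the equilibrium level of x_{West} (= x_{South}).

Fishing fleet West's profit: π = x_{West}(160 − (x_{West} + x_{South})) − 32x_{West} − 0.5x_{West}².
∂π/∂x_{West} = 128 − 3x_{West} − x_{South} = 0, so x_{West} = 128/3 − (1/3)x_{South}.
By symmetry x_{South} = x_{West}; substituting into the reaction function, (4/3)x_{West} = 128/3 and x_{West} = 32.

32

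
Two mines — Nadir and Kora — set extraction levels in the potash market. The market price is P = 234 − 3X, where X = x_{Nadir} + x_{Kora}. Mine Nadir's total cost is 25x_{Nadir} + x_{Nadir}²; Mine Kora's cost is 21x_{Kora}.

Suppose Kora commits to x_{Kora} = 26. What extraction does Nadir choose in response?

Mine Nadir's profit: π = x_{Nadir}(234 − 3(x_{Nadir} + x_{Kora})) − 25x_{Nadir} − x_{Nadir}².
∂π/∂x_{Nadir} = 209 − 8x_{Nadir} − 3x_{Kora} = 0, so x_{Nadir} = 26.125 − 0.375x_{Kora}.
At x_{Kora} = 26: x_{Nadir} = 26.125 − 0.375·26 = 16.375.

16.375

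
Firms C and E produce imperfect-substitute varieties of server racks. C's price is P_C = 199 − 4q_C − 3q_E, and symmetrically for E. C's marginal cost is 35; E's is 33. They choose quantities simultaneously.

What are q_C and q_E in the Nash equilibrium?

Firm C's profit: π = q_C(199 − 4q_C − 3q_E) − 35q_C.
∂π/∂q_C = 164 − 8q_C − 3q_E = 0 ⇒ q_C = 20.5 − 0.375q_E.
Similarly q_E = 20.75 − 0.375q_C.
Plugging q_E into C's best response: q_C = 20.5 − 0.375(20.75 − 0.375q_C) ⇒ (55/64)q_C = 407/32, so q_C = 14.8.
Then q_E = 20.75 − 0.375·14.8 = 15.2.

14.8, 15.2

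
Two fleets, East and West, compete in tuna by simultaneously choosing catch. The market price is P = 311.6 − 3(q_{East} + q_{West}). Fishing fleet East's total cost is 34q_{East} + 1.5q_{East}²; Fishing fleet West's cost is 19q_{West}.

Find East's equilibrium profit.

Fishing fleet East's profit: π = q_{East}(311.6 − 3(q_{East} + q_{West})) − 34q_{East} − 1.5q_{East}².
∂π/∂q_{East} = 277.6 − 9q_{East} − 3q_{West} = 0, so q_{East} = 1388/45 − (1/3)q_{West}.
For West: ∂π/∂q_{West} = 292.6 − 6q_{West} − 3q_{East} = 0 ⇒ q_{West} = 1463/30 − 0.5q_{East}.
Solving the two reaction functions simultaneously: (1 − (−1/3)(−0.5))q_{East} = 1388/45 − (1/3)·(1463/30), so (5/6)q_{East} = 1313/90 and q_{East} = 1313/75.
Then q_{West} = 1463/30 − 0.5·(1313/75) = 3001/75.
Price P = 311.6 − 3·57.52 = 139.04.
East's profit: (139.04 − 34)·(1313/75) − 1.5(1313/75)² = 1379.1752.

1379.1752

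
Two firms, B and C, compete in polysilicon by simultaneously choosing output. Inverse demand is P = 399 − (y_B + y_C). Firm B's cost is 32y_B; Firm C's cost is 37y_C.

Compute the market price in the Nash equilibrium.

Firm B's profit: π = y_B(399 − (y_B + y_C)) − 32y_B.
∂π/∂y_B = 367 − 2y_B − y_C = 0, so y_B = 183.5 − 0.5y_C.
By the same steps for C: y_C = 181 − 0.5y_B.
Substituting the second reaction function into the first: y_B = 183.5 − 0.5(181 − 0.5y_B), which gives 0.75y_B = 93 ⇒ y_B = 124.
Then y_C = 181 − 0.5·124 = 119.
Equilibrium price: P = 399 − 243 = 156.

156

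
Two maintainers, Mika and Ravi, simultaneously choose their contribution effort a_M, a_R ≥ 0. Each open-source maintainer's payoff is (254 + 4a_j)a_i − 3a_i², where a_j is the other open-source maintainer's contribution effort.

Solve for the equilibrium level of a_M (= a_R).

Mika's payoff is (254 + 4a_R)a_M − 3a_M².
∂π/∂a_M = 254 + 4a_R − 6a_M = 0, so a_M = 127/3 + (2/3)a_R.
By symmetry a_R = a_M; substituting into the reaction function, (1/3)a_M = 127/3 and a_M = 127.

127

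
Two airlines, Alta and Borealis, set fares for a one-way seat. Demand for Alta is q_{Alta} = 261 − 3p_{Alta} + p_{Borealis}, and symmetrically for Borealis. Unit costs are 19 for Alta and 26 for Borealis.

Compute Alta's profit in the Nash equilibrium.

Alta's profit: π = (p_{Alta} − 19)(261 − 3p_{Alta} + p_{Borealis}).
∂π/∂p_{Alta} = 318 − 6p_{Alta} + p_{Borealis} = 0 ⇒ p_{Alta} = 53 + (1/6)p_{Borealis}.
Similarly p_{Borealis} = 56.5 + (1/6)p_{Alta}.
Solving the two reaction functions simultaneously: (1 − (1/6)(1/6))p_{Alta} = 53 + (1/6)·56.5, so (35/36)p_{Alta} = 749/12 and p_{Alta} = 64.2.
Then p_{Borealis} = 56.5 + (1/6)·64.2 = 67.2.
q_{Alta} = 261 − 3·64.2 + 67.2 = 135.6.
Profit = (64.2 − 19)·135.6 = 6129.12.

6129.12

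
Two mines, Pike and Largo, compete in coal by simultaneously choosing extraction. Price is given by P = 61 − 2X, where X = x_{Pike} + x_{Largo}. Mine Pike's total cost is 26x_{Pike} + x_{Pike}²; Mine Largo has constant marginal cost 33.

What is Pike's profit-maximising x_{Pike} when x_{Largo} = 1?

Mine Pike's profit: π = x_{Pike}(61 − 2(x_{Pike} + x_{Largo})) − 26x_{Pike} − x_{Pike}².
∂π/∂x_{Pike} = 35 − 6x_{Pike} − 2x_{Largo} = 0, so x_{Pike} = 35/6 − (1/3)x_{Largo}.
At x_{Largo} = 1: x_{Pike} = 35/6 − (1/3)·1 = 5.5.

5.5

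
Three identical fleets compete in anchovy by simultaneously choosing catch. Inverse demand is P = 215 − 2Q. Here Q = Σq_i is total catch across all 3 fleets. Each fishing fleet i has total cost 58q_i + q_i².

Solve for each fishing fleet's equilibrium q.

15.7

A representative fishing fleet's profit is π_i = q_i(215 − 2Q) − 58q_i − q_i², with Q = q_i + Σ_{j≠i} q_j.
First-order condition: 157 − 6q_i − 2Σ_{j≠i} q_j = 0.
With identical fishing fleets, set every q_j = q: then 157 − 6q − 4q = 0, i.e. q = 157/10 = 15.7.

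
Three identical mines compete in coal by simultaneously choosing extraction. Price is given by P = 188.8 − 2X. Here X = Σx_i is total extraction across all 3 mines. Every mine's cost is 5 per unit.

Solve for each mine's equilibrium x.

22.975

A representative mine's profit is π_i = x_i(188.8 − 2X) − 5x_i, with X = x_i + Σ_{j≠i} x_j.
First-order condition: 183.8 − 4x_i − 2Σ_{j≠i} x_j = 0.
With identical mines, set every x_j = x: then 183.8 − 4x − 4x = 0, i.e. x = 183.8/8 = 22.975.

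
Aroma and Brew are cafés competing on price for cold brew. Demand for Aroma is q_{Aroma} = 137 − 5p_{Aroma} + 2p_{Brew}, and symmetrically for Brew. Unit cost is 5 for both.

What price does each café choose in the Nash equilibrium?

20.25

Aroma's profit: π = (p_{Aroma} − 5)(137 − 5p_{Aroma} + 2p_{Brew}).
∂π/∂p_{Aroma} = 162 − 10p_{Aroma} + 2p_{Brew} = 0 ⇒ p_{Aroma} = 16.2 + 0.2p_{Brew}.
Setting p_{Aroma} = p_{Brew} in the reaction function: p_{Aroma} = 16.2 + 0.2p_{Aroma}, so p_{Aroma} = 16.2 / 0.8 = 20.25.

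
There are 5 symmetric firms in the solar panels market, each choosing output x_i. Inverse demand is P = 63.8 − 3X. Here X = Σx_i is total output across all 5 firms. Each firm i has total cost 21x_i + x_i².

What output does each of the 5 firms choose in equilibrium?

A representative firm's profit is π_i = x_i(63.8 − 3X) − 21x_i − x_i², with X = x_i + Σ_{j≠i} x_j.
First-order condition: 42.8 − 8x_i − 3Σ_{j≠i} x_j = 0.
In a symmetric equilibrium every firm chooses the same x, so Σ_{j≠i} x_j = 4x. The condition becomes 42.8 − 20x = 0, giving x = 42.8/20 = 2.14.

2.14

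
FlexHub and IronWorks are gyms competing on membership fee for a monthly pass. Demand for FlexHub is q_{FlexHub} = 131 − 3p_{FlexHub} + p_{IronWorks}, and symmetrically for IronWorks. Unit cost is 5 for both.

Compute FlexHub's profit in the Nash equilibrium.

1756.92

FlexHub's profit: π = (p_{FlexHub} − 5)(131 − 3p_{FlexHub} + p_{IronWorks}).
∂π/∂p_{FlexHub} = 146 − 6p_{FlexHub} + p_{IronWorks} = 0 ⇒ p_{FlexHub} = 73/3 + (1/6)p_{IronWorks}.
By symmetry p_{IronWorks} = p_{FlexHub}; substituting into the reaction function, (5/6)p_{FlexHub} = 73/3 and p_{FlexHub} = 29.2.
q_{FlexHub} = 131 − 3·29.2 + 29.2 = 72.6.
Profit = (29.2 − 5)·72.6 = 1756.92.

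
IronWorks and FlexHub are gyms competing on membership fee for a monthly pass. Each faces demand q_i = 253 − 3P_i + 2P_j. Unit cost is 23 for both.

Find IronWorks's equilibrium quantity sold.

172.5

IronWorks's profit: π = (P_{IronWorks} − 23)(253 − 3P_{IronWorks} + 2P_{FlexHub}).
∂π/∂P_{IronWorks} = 322 − 6P_{IronWorks} + 2P_{FlexHub} = 0 ⇒ P_{IronWorks} = 161/3 + (1/3)P_{FlexHub}.
Setting P_{IronWorks} = P_{FlexHub} in the reaction function: P_{IronWorks} = 161/3 + (1/3)P_{IronWorks}, so P_{IronWorks} = (161/3) / (2/3) = 80.5.
q_{IronWorks} = 253 − 3·80.5 + 2·80.5 = 172.5.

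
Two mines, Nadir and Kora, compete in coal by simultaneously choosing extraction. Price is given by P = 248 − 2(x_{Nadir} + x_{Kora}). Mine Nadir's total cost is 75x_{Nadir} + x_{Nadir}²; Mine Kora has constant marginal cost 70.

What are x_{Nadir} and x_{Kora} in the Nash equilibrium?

16.8, 36.1

Mine Nadir's profit: π = x_{Nadir}(248 − 2(x_{Nadir} + x_{Kora})) − 75x_{Nadir} − x_{Nadir}².
∂π/∂x_{Nadir} = 173 − 6x_{Nadir} − 2x_{Kora} = 0, so x_{Nadir} = 173/6 − (1/3)x_{Kora}.
For Kora: ∂π/∂x_{Kora} = 178 − 4x_{Kora} − 2x_{Nadir} = 0 ⇒ x_{Kora} = 44.5 − 0.5x_{Nadir}.
Solving the two reaction functions simultaneously: (1 − (−1/3)(−0.5))x_{Nadir} = 173/6 − (1/3)·44.5, so (5/6)x_{Nadir} = 14 and x_{Nadir} = 16.8.
Then x_{Kora} = 44.5 − 0.5·16.8 = 36.1.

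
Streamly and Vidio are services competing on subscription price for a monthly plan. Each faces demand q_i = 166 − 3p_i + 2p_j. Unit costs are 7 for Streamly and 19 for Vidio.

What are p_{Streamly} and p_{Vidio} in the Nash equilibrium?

49, 53.5

Streamly's profit: π = (p_{Streamly} − 7)(166 − 3p_{Streamly} + 2p_{Vidio}).
∂π/∂p_{Streamly} = 187 − 6p_{Streamly} + 2p_{Vidio} = 0 ⇒ p_{Streamly} = 187/6 + (1/3)p_{Vidio}.
Similarly p_{Vidio} = 223/6 + (1/3)p_{Streamly}.
Solving the two reaction functions simultaneously: (1 − (1/3)(1/3))p_{Streamly} = 187/6 + (1/3)·(223/6), so (8/9)p_{Streamly} = 392/9 and p_{Streamly} = 49.
Then p_{Vidio} = 223/6 + (1/3)·49 = 53.5.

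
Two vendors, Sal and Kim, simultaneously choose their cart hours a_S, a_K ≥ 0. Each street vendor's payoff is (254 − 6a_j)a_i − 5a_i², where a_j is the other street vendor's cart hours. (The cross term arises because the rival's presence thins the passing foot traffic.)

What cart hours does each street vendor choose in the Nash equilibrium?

15.875

Sal's payoff is (254 − 6a_K)a_S − 5a_S².
∂π/∂a_S = 254 − 6a_K − 10a_S = 0, so a_S = 25.4 − 0.6a_K.
By symmetry a_K = a_S; substituting into the reaction function, 1.6a_S = 25.4 and a_S = 15.875.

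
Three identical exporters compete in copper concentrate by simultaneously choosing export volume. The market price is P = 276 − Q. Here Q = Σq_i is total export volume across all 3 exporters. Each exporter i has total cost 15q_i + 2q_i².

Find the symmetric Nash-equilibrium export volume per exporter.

A representative exporter's profit is π_i = q_i(276 − Q) − 15q_i − 2q_i², with Q = q_i + Σ_{j≠i} q_j.
First-order condition: 261 − 6q_i − Σ_{j≠i} q_j = 0.
In a symmetric equilibrium every exporter chooses the same q, so Σ_{j≠i} q_j = 2q. The condition becomes 261 − 8q = 0, giving q = 261/8 = 32.625.

32.625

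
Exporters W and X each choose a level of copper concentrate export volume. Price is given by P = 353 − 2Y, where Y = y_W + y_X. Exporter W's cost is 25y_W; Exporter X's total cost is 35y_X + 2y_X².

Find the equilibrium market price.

Exporter W's profit: π = y_W(353 − 2(y_W + y_X)) − 25y_W.
∂π/∂y_W = 328 − 4y_W − 2y_X = 0, so y_W = 82 − 0.5y_X.
For X: ∂π/∂y_X = 318 − 8y_X − 2y_W = 0 ⇒ y_X = 39.75 − 0.25y_W.
Solving the two reaction functions simultaneously: (1 − (−0.5)(−0.25))y_W = 82 − 0.5·39.75, so 0.875y_W = 62.125 and y_W = 71.
Then y_X = 39.75 − 0.25·71 = 22.
Equilibrium price: P = 353 − 2·93 = 167.

167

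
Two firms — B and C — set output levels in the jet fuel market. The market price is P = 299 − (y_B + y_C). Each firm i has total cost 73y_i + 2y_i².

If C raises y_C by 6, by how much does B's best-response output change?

-1

Firm B's profit: π = y_B(299 − (y_B + y_C)) − 73y_B − 2y_B².
∂π/∂y_B = 226 − 6y_B − y_C = 0, so y_B = 113/3 − (1/6)y_C.
The reaction-function slope is −1/6, so a 6-unit rise in y_C moves y_B by −1/6 × 6 = −1. B's best response falls — the actions are strategic substitutes.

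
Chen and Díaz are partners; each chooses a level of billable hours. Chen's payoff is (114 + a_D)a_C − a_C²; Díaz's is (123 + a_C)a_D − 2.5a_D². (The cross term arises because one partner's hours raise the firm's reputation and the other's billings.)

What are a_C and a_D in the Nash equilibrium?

77, 40

Expanding Chen's payoff: 114a_C + a_Da_C − a_C².
∂π/∂a_C = 114 + a_D − 2a_C = 0, so a_C = 57 + 0.5a_D.
Likewise for Díaz: a_D = 24.6 + 0.2a_C.
Plugging a_D into Chen's best response: a_C = 57 + 0.5(24.6 + 0.2a_C) ⇒ 0.9a_C = 69.3, so a_C = 77.
Then a_D = 24.6 + 0.2·77 = 40.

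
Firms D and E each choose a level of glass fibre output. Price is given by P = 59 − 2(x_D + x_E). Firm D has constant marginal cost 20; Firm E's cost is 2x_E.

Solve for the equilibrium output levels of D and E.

Firm D's profit: π = x_D(59 − 2(x_D + x_E)) − 20x_D.
∂π/∂x_D = 39 − 4x_D − 2x_E = 0, so x_D = 9.75 − 0.5x_E.
By the same steps for E: x_E = 14.25 − 0.5x_D.
Plugging x_E into D's best response: x_D = 9.75 − 0.5(14.25 − 0.5x_D) ⇒ 0.75x_D = 2.625, so x_D = 3.5.
Then x_E = 14.25 − 0.5·3.5 = 12.5.

3.5, 12.5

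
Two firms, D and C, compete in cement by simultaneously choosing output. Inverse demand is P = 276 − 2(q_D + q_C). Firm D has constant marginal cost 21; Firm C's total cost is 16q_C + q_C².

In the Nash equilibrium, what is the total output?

Firm D's profit: π = q_D(276 − 2(q_D + q_C)) − 21q_D.
∂π/∂q_D = 255 − 4q_D − 2q_C = 0, so q_D = 63.75 − 0.5q_C.
For C: ∂π/∂q_C = 260 − 6q_C − 2q_D = 0 ⇒ q_C = 130/3 − (1/3)q_D.
Substituting the second reaction function into the first: q_D = 63.75 − 0.5(130/3 − (1/3)q_D), which gives (5/6)q_D = 505/12 ⇒ q_D = 50.5.
Then q_C = 130/3 − (1/3)·50.5 = 26.5.
Total output: 50.5 + 26.5 = 77.

77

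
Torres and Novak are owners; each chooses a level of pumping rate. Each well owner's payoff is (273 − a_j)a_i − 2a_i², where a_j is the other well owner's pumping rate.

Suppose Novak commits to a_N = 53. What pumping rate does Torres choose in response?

Torres's payoff is (273 − a_N)a_T − 2a_T².
∂π/∂a_T = 273 − a_N − 4a_T = 0, so a_T = 68.25 − 0.25a_N.
At a_N = 53: a_T = 68.25 − 0.25·53 = 55.

55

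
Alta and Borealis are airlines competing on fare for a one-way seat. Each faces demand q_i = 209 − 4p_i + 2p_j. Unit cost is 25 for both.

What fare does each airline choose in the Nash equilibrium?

51.5

Alta's profit: π = (p_{Alta} − 25)(209 − 4p_{Alta} + 2p_{Borealis}).
∂π/∂p_{Alta} = 309 − 8p_{Alta} + 2p_{Borealis} = 0 ⇒ p_{Alta} = 38.625 + 0.25p_{Borealis}.
Setting p_{Alta} = p_{Borealis} in the reaction function: p_{Alta} = 38.625 + 0.25p_{Alta}, so p_{Alta} = 38.625 / 0.75 = 51.5.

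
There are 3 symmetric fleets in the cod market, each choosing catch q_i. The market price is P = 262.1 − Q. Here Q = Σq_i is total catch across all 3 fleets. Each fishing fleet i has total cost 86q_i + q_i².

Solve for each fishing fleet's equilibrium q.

A representative fishing fleet's profit is π_i = q_i(262.1 − Q) − 86q_i − q_i², with Q = q_i + Σ_{j≠i} q_j.
First-order condition: 176.1 − 4q_i − Σ_{j≠i} q_j = 0.
In a symmetric equilibrium every fishing fleet chooses the same q, so Σ_{j≠i} q_j = 2q. The condition becomes 176.1 − 6q = 0, giving q = 176.1/6 = 29.35.

29.35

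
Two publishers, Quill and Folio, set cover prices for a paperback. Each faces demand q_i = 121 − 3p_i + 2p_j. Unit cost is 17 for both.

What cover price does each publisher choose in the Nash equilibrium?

Quill's profit: π = (p_{Quill} − 17)(121 − 3p_{Quill} + 2p_{Folio}).
∂π/∂p_{Quill} = 172 − 6p_{Quill} + 2p_{Folio} = 0 ⇒ p_{Quill} = 86/3 + (1/3)p_{Folio}.
By symmetry p_{Folio} = p_{Quill}; substituting into the reaction function, (2/3)p_{Quill} = 86/3 and p_{Quill} = 43.

43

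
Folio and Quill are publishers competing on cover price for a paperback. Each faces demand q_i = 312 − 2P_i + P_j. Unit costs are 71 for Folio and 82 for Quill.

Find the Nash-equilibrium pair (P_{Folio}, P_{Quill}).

152.8, 157.2

Folio's profit: π = (P_{Folio} − 71)(312 − 2P_{Folio} + P_{Quill}).
∂π/∂P_{Folio} = 454 − 4P_{Folio} + P_{Quill} = 0 ⇒ P_{Folio} = 113.5 + 0.25P_{Quill}.
Similarly P_{Quill} = 119 + 0.25P_{Folio}.
Solving the two reaction functions simultaneously: (1 − (0.25)(0.25))P_{Folio} = 113.5 + 0.25·119, so 0.9375P_{Folio} = 143.25 and P_{Folio} = 152.8.
Then P_{Quill} = 119 + 0.25·152.8 = 157.2.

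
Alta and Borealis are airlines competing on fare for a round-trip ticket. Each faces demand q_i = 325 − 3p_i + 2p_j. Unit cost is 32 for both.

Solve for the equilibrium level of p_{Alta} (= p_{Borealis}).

Alta's profit: π = (p_{Alta} − 32)(325 − 3p_{Alta} + 2p_{Borealis}).
∂π/∂p_{Alta} = 421 − 6p_{Alta} + 2p_{Borealis} = 0 ⇒ p_{Alta} = 421/6 + (1/3)p_{Borealis}.
Setting p_{Alta} = p_{Borealis} in the reaction function: p_{Alta} = 421/6 + (1/3)p_{Alta}, so p_{Alta} = (421/6) / (2/3) = 105.25.

105.25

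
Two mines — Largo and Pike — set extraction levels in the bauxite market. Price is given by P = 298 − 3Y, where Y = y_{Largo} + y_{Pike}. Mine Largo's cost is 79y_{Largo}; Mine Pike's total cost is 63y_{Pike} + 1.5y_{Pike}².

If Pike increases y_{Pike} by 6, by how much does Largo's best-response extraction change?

-3

Mine Largo's profit: π = y_{Largo}(298 − 3(y_{Largo} + y_{Pike})) − 79y_{Largo}.
∂π/∂y_{Largo} = 219 − 6y_{Largo} − 3y_{Pike} = 0, so y_{Largo} = 36.5 − 0.5y_{Pike}.
The reaction-function slope is −0.5, so a 6-unit rise in y_{Pike} moves y_{Largo} by −0.5 × 6 = −3. Largo's best response falls — the actions are strategic substitutes.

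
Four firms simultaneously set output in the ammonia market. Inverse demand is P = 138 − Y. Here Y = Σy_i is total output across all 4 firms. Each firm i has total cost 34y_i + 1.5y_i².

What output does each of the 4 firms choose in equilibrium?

A representative firm's profit is π_i = y_i(138 − Y) − 34y_i − 1.5y_i², with Y = y_i + Σ_{j≠i} y_j.
First-order condition: 104 − 5y_i − Σ_{j≠i} y_j = 0.
With identical firms, set every y_j = y: then 104 − 5y − 3y = 0, i.e. y = 104/8 = 13.

13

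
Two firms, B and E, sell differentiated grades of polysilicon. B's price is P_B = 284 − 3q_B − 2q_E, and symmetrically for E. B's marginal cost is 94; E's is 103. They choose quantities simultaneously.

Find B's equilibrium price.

166.9375

Firm B's profit: π = q_B(284 − 3q_B − 2q_E) − 94q_B.
∂π/∂q_B = 190 − 6q_B − 2q_E = 0 ⇒ q_B = 95/3 − (1/3)q_E.
Similarly q_E = 181/6 − (1/3)q_B.
Substituting the second reaction function into the first: q_B = 95/3 − (1/3)(181/6 − (1/3)q_B), which gives (8/9)q_B = 389/18 ⇒ q_B = 24.3125.
Then q_E = 181/6 − (1/3)·24.3125 = 22.0625.
P_B = 284 − 3·24.3125 − 2·22.0625 = 166.9375.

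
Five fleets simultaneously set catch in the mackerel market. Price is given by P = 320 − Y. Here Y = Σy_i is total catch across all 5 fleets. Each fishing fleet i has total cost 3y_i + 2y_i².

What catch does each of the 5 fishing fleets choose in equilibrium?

A representative fishing fleet's profit is π_i = y_i(320 − Y) − 3y_i − 2y_i², with Y = y_i + Σ_{j≠i} y_j.
First-order condition: 317 − 6y_i − Σ_{j≠i} y_j = 0.
With identical fishing fleets, set every y_j = y: then 317 − 6y − 4y = 0, i.e. y = 317/10 = 31.7.

31.7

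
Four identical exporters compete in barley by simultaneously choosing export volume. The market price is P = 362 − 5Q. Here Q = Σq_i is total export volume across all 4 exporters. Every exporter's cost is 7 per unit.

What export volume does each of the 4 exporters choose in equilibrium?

14.2

A representative exporter's profit is π_i = q_i(362 − 5Q) − 7q_i, with Q = q_i + Σ_{j≠i} q_j.
First-order condition: 355 − 10q_i − 5Σ_{j≠i} q_j = 0.
With identical exporters, set every q_j = q: then 355 − 10q − 15q = 0, i.e. q = 355/25 = 14.2.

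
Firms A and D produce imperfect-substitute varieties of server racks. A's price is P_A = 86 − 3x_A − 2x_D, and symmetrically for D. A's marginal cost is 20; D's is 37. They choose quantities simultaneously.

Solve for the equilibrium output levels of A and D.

Firm A's profit: π = x_A(86 − 3x_A − 2x_D) − 20x_A.
∂π/∂x_A = 66 − 6x_A − 2x_D = 0 ⇒ x_A = 11 − (1/3)x_D.
Similarly x_D = 49/6 − (1/3)x_A.
Plugging x_D into A's best response: x_A = 11 − (1/3)(49/6 − (1/3)x_A) ⇒ (8/9)x_A = 149/18, so x_A = 9.3125.
Then x_D = 49/6 − (1/3)·9.3125 = 5.0625.

9.3125, 5.0625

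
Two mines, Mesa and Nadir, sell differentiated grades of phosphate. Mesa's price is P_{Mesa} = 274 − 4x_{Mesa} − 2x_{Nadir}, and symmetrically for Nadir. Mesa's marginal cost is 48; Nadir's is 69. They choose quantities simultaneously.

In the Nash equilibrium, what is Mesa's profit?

Mine Mesa's profit: π = x_{Mesa}(274 − 4x_{Mesa} − 2x_{Nadir}) − 48x_{Mesa}.
∂π/∂x_{Mesa} = 226 − 8x_{Mesa} − 2x_{Nadir} = 0 ⇒ x_{Mesa} = 28.25 − 0.25x_{Nadir}.
Similarly x_{Nadir} = 25.625 − 0.25x_{Mesa}.
Solving the two reaction functions simultaneously: (1 − (−0.25)(−0.25))x_{Mesa} = 28.25 − 0.25·25.625, so 0.9375x_{Mesa} = 699/32 and x_{Mesa} = 23.3.
Then x_{Nadir} = 25.625 − 0.25·23.3 = 19.8.
P_{Mesa} = 274 − 4·23.3 − 2·19.8 = 141.2.
Profit = (141.2 − 48)·23.3 = 2171.56.

2171.56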